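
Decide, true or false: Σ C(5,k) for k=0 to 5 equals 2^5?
True

Solution: Binomial theorem: Σ C(5,k) = (1+1)^5 = 2^5 = 32; RHS 2^5 = 32.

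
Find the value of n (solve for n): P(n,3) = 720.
10

Explanation: P(n,3) = n(n−1)(n−2) is increasing in n; n(n−1)(n−2) ≈ (n−1)^3 = 720 gives n ≈ 10.0. Check: P(8,3) = 336, P(9,3) = 504, P(10,3) = 720 ✓. So n = 10.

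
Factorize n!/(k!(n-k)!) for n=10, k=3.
C(10,3) = 120

This is the binomial coefficient C(10,3) = 120.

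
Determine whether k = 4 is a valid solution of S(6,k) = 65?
S(6,4) = 4·S(5,4) + S(5,3) = 4·10 + 25 = 65, which equals 65.
Final answer: Yes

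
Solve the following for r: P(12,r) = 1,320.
3

Solution: P(12,r) = 12·11·…·(12−r+1), a product of r factors. Multiplying down from 12: 12 = 12; 12·11 = 132; 12·11·10 = 1,320 ✓ (3 factors). So r = 3.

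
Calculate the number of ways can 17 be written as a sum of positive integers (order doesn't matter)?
297

Reasoning: Pentagonal recurrence p(n) = p(n−1) + p(n−2) − p(n−5) − p(n−7) + …: p(17) = p(16) + p(15) − p(12) − p(10) + p(5) + p(2) = 231 + 176 − 77 − 42 + 7 + 2 = 297.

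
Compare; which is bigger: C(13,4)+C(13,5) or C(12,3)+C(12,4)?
C(13,4)+C(13,5)

Explanation: First=2,002, Second=715.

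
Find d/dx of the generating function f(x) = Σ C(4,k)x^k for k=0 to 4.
Σ k·C(4,k)x^(k-1) for k=1 to 4
Term-by-term differentiation gives Σ k·C(4,k)x^{k-1} for k=1 to 4.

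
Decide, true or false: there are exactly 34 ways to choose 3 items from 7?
False

Reasoning: C(7,3) = 35 ≠ 34.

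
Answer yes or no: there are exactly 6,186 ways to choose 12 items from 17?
No

Working:
C(17,12) = 6,188 ≠ 6186.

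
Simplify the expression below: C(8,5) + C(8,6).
84

Solution: By Pascal's identity: C(9,6) = 84.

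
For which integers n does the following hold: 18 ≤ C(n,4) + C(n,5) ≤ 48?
6
C(5,4)+C(5,5)=6; C(6,4)+C(6,5)=21; C(7,4)+C(7,5)=56. So valid n = 6.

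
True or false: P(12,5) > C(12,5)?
True

Explanation: P(12,5) = 95,040 and C(12,5) = 792; P(n,r) = r! × C(n,r) so P > C whenever r ≥ 2.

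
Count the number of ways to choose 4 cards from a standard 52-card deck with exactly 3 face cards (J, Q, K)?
8,800

Explanation: 12 face cards and 40 non-face cards: C(12,3) × C(40,1) = 220 × 40 = 8,800.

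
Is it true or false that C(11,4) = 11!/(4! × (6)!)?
The correct denominator is 4!×7!, giving C(11,4) = 330; the stated RHS is 11!/(4!×6!) = 2,310 ≠ 330, so the statement does not hold.
Final answer: False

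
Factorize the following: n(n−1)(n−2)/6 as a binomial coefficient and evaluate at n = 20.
C(n,3); C(20,3) = 1,140

n(n−1)(n−2)/6 = n!/(3!(n−3)!) = C(n,3). At n = 20: C(20,3) = 1,140.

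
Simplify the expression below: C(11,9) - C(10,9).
45
C(11,9) - C(10,9) = C(10,8) = 45.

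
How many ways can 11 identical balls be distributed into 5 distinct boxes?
1,365

Working:
C(11+5-1, 5-1) = C(15, 4) = 1,365.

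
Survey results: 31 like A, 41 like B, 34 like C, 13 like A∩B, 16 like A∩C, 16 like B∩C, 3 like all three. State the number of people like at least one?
64

|A∪B∪C| = 31+41+34-13-16-16+3 = 64.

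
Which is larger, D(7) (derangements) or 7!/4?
D(7)

Solution: D(7) = (7-1)·[D(6) + D(5)] = 6·[265 + 44] = 1,854; 7!/4 = 5,040/4 = 1,260.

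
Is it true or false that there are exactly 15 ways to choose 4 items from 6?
C(6,4) = 15.
Final answer: True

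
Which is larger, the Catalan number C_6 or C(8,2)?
C_6

Solution: C_6 = C(12,6)/(6+1) = 924/7 = 132; C(8,2) = 28.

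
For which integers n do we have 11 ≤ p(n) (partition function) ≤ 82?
6, 7, 8, 9, 10, 11, 12

Solution: Tabulating p(n) via p(n) = p(n−1) + p(n−2) − p(n−5) − p(n−7) + …: p(5)=7; p(6)=11; p(7)=15; p(8)=22; p(9)=30; p(10)=42; p(11)=56; p(12)=77; p(13)=101. So valid n = 6, 7, 8, 9, 10, 11, 12.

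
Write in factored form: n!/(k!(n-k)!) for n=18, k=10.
This is the binomial coefficient C(18,10) = 43,758.
Final answer: C(18,10) = 43,758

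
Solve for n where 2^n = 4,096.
12

Working:
4,096 = 1,024 × 4 = 2^10 × 2^2 = 2^12, so n = 12.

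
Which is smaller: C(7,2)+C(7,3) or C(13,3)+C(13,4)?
C(7,2)+C(7,3)

Solution: First=56, Second=1,001.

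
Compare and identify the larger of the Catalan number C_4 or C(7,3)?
C(7,3)

Solution: C_4 = C(8,4)/(4+1) = 70/5 = 14; C(7,3) = 35.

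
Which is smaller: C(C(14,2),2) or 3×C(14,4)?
C(C(14,2),2)=4,095, 3×C(14,4)=3,003.

Answer: 3×C(14,4)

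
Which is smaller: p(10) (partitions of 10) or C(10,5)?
p(10)

Pentagonal recurrence p(n) = p(n−1) + p(n−2) − p(n−5) − p(n−7) + …: p(10) = p(9) + p(8) − p(5) − p(3) = 30 + 22 − 7 − 3 = 42; C(10,5) = 252.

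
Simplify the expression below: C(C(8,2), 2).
378

C(8,2) = 28, then C(28, 2) = 378.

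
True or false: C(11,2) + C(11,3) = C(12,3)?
True

Solution: Pascal's identity: LHS = 55 + 165 = 220; RHS = C(12,3) = 220. Both sides agree, so the statement holds.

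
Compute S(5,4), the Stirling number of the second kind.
10

Reasoning: Using the Stirling recurrence: S(n,k) = k·S(n-1,k) + S(n-1,k-1)
S(5,4) = 4·S(4,4) + S(4,3)
         = 4·1 + 6
         = 4 + 6
         = 10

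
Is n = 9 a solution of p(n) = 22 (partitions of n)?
No

Working:
Pentagonal recurrence p(n) = p(n−1) + p(n−2) − p(n−5) − p(n−7) + …: p(9) = p(8) + p(7) − p(4) − p(2) = 22 + 15 − 5 − 2 = 30, which does not equal 22.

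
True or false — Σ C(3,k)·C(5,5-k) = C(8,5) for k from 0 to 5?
True

Working:
Vandermonde's identity gives C(8,5) = 56; RHS C(8,5) = 56.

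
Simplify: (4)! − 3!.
18

Solution: (4)! − 3! = (4)·3! − 3! = (4−1)·3! = 3·3! = 18.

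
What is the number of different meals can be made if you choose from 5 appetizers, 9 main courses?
45

By the multiplication principle: 5 × 9 = 45.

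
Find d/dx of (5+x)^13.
13(5+x)^12

Using the power rule: d/dx (5+x)^13 = 13(5+x)^{12}.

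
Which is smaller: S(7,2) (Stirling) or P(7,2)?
P(7,2)

Working:
S(7,2) = 2·S(6,2) + S(6,1) = 2·31 + 1 = 63; P(7,2) = 42.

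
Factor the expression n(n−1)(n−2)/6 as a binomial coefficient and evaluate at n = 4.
C(n,3); C(4,3) = 4

Solution: n(n−1)(n−2)/6 = n!/(3!(n−3)!) = C(n,3). At n = 4: C(4,3) = 4.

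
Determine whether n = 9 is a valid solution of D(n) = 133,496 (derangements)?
Yes

Reasoning: D(9) = (9-1)·[D(8) + D(7)] = 8·[14,833 + 1,854] = 133,496, which equals 133,496.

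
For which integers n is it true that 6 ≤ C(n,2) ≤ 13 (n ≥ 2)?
4, 5

Working:
C(3,2)=3; C(4,2)=6; C(5,2)=10; C(6,2)=15. So valid n = 4, 5.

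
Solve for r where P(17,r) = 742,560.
5

P(17,r) = 17·16·…·(17−r+1), a product of r factors. Multiplying down from 17: 17 = 17; 17·16 = 272; 17·16·15 = 4,080; 17·16·15·14 = 57,120; 17·16·15·14·13 = 742,560 ✓ (5 factors). So r = 5.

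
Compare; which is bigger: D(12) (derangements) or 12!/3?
D(12) = (12-1)·[D(11) + D(10)] = 11·[14,684,570 + 1,334,961] = 176,214,841; 12!/3 = 479,001,600/3 = 159,667,200.
Final answer: D(12)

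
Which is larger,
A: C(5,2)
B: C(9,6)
B

A=C(5,2)=10, B=C(9,6)=84.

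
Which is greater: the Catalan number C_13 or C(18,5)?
C_13

Solution: C_13 = C(26,13)/(13+1) = 10,400,600/14 = 742,900; C(18,5) = 8,568.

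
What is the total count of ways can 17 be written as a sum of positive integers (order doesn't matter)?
297
Pentagonal recurrence p(n) = p(n−1) + p(n−2) − p(n−5) − p(n−7) + …: p(17) = p(16) + p(15) − p(12) − p(10) + p(5) + p(2) = 231 + 176 − 77 − 42 + 7 + 2 = 297.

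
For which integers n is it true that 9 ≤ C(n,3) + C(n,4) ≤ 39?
5, 6

Reasoning: C(4,3)+C(4,4)=5; C(5,3)+C(5,4)=15; C(6,3)+C(6,4)=35; C(7,3)+C(7,4)=70. So valid n = 5, 6.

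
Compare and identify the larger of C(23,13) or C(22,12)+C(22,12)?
C(22,12)+C(22,12)
C(23,13)=1,144,066; C(22,12)+C(22,12)=646,646+646,646=1,293,292.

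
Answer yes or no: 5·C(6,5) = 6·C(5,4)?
Yes

Solution: Absorption identity k·C(n,k) = n·C(n-1,k-1). LHS = 5·6 = 30; RHS = 6·5 = 30.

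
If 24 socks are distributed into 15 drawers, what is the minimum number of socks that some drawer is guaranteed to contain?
Pigeonhole: ⌈24/15⌉ = 2.

Answer: 2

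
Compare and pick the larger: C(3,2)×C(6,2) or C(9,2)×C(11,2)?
C(9,2)×C(11,2)

Working:
C(3,2)×C(6,2)=45, C(9,2)×C(11,2)=1,980.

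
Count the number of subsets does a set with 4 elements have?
16

Solution: Each element can be included or excluded: 2^4 = 16.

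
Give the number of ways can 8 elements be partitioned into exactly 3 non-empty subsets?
966

This equals S(8,3), the Stirling number of the 2nd kind.
Using the Stirling recurrence: S(n,k) = k·S(n-1,k) + S(n-1,k-1)
S(8,3) = 3·S(7,3) + S(7,2)
         = 3·301 + 63
         = 903 + 63
         = 966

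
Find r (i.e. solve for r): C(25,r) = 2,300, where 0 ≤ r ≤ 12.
3

C(25,r) is increasing for 0 ≤ r ≤ 12. Stepping up (C(25,r+1) = C(25,r)·(25−r)/(r+1)): C(25,1) = 25, C(25,2) = 300, C(25,3) = 2,300 ✓. So r = 3.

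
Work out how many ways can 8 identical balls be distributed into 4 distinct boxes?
C(8+4-1, 4-1) = C(11, 3) = 165.

Answer: 165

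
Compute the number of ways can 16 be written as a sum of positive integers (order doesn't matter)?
231

Reasoning: Pentagonal recurrence p(n) = p(n−1) + p(n−2) − p(n−5) − p(n−7) + …: p(16) = p(15) + p(14) − p(11) − p(9) + p(4) + p(1) = 176 + 135 − 56 − 30 + 5 + 1 = 231.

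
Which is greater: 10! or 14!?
14!
10!=3,628,800, 14!=87,178,291,200. 14! > 10!.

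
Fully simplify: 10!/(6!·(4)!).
This is C(10,6) = 210.

Answer: 210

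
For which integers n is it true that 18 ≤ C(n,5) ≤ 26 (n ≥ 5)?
7

C(6,5)=6; C(7,5)=21; C(8,5)=56. So valid n = 7.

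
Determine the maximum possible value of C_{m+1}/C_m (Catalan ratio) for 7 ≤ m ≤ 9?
38/11

Working:
C_{m+1}/C_m = 2(2m+1)/(m+2), which increases with m. Maximum at m = 9: 2·19/11 = 38/11.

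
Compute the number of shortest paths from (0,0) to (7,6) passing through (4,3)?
To (4,3): C(7,4)=35. From there: C(6,3)=20. Total: 700.
Final answer: 700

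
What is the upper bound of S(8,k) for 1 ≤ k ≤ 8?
1,701
Row S(8,k) for k = 1..8 (via S(n,k) = k·S(n−1,k) + S(n−1,k−1)): 1, 127, 966, 1,701, 1,050, 266, 28, 1. The row is unimodal; maximum at k = 4: 1,701.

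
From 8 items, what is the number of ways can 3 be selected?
56

C(8,3) = 8! / (3! × (8-3)!)
         = 8! / (3! × 5!)
         = 56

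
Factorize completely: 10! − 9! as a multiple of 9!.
9 × 9! = 3,265,920

Solution: 10! − 9! = 10·9! − 9! = (10 − 1)·9! = 9 × 9! = 3,265,920.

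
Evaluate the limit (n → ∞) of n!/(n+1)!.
n!/(n+1)! = 1/[(n+1)] → 0 as n → ∞.
Final answer: 0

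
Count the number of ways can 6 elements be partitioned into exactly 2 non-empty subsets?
31

Explanation: This equals S(6,2), the Stirling number of the 2nd kind.
Using the Stirling recurrence: S(n,k) = k·S(n-1,k) + S(n-1,k-1)
S(6,2) = 2·S(5,2) + S(5,1)
         = 2·15 + 1
         = 30 + 1
         = 31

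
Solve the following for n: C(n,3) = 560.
16

Explanation: C(n,3) = n(n−1)(n−2)/3! is increasing in n, and n(n−1)(n−2) = 3!·560 = 3,360 ≈ (n−1)^3 gives n ≈ 16.0. Check: C(14,3) = 364, C(15,3) = 455, C(16,3) = 560 ✓. So n = 16.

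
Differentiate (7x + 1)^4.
28(7x + 1)^3

Working:
Chain rule: 4(7x+1)^{3} × 7 = 28(7x+1)^{3}.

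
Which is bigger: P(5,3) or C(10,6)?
C(10,6)

Explanation: P(5,3)=60, C(10,6)=210.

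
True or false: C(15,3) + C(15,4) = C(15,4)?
False

Solution: Pascal's identity gives C(16,4) = 1,820, whereas C(15,4) = 1,365.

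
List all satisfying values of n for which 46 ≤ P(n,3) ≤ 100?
5

Solution: P(4,3)=24; P(5,3)=60; P(6,3)=120. So valid n = 5.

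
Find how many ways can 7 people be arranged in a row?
5,040

Solution: Arrangements of 7 distinct objects: 7! = 5,040.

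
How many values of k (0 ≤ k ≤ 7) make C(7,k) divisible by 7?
Checking C(7,k) mod 7 for k = 0..7: divisible at k = 1, 2, 3, 4, 5, 6. That's 6 values.
Final answer: 6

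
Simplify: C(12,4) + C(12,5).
1,287

Explanation: By Pascal's identity: C(13,5) = 1,287.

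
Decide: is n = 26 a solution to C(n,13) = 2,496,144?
No
C(26,13) = 26·25·24·23·22·21·20·19·18·17·16·15·14/13! = 64,764,752,532,480,000/6,227,020,800 = 10,400,600, which does not equal 2,496,144.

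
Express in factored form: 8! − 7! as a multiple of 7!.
7 × 7! = 35,280

Explanation: 8! − 7! = 8·7! − 7! = (8 − 1)·7! = 7 × 7! = 35,280.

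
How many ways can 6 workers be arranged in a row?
Arrangements of 6 distinct objects: 6! = 720.

Answer: 720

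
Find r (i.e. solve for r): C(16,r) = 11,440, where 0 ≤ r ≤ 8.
7

Solution: C(16,r) is increasing for 0 ≤ r ≤ 8. Stepping up (C(16,r+1) = C(16,r)·(16−r)/(r+1)): C(16,1) = 16, C(16,2) = 120, C(16,3) = 560, C(16,4) = 1,820, C(16,5) = 4,368, C(16,6) = 8,008, C(16,7) = 11,440 ✓. So r = 7.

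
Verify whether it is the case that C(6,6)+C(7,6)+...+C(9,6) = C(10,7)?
True

Explanation: Hockey stick identity gives Σ = C(10,7) = 120; RHS C(10,7) = 120.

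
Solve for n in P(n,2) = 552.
24

P(n,2) = n(n−1) is increasing in n; n(n−1) ≈ (n−0.5)^2 = 552 gives n ≈ 24.0. Check: P(22,2) = 462, P(23,2) = 506, P(24,2) = 552 ✓. So n = 24.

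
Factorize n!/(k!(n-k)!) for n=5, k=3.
C(5,3) = 10

Working:
This is the binomial coefficient C(5,3) = 10.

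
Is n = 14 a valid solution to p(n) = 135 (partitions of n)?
Yes

Explanation: Pentagonal recurrence p(n) = p(n−1) + p(n−2) − p(n−5) − p(n−7) + …: p(14) = p(13) + p(12) − p(9) − p(7) + p(2) = 101 + 77 − 30 − 15 + 2 = 135, which equals 135.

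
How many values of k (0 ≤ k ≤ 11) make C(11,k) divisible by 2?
4

Solution: Checking C(11,k) mod 2 for k = 0..11: divisible at k = 4, 5, 6, 7. That's 4 values.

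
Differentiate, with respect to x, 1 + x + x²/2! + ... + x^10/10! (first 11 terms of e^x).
1 + x + x²/2! + ... + x^9/9!
Differentiating term by term gives the first 10 terms of e^x.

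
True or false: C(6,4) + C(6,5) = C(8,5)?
Pascal's identity gives C(7,5) = 21, whereas C(8,5) = 56.
Final answer: False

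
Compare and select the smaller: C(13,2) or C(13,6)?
C(13,2)

Reasoning: C(13,2)=78, C(13,6)=1,716.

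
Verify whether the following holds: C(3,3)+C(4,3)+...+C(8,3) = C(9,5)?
True

Hockey stick identity gives Σ = C(9,4) = 126; RHS C(9,5) = 126.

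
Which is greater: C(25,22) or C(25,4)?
C(25,22)=2,300, C(25,4)=12,650.
Final answer: C(25,4)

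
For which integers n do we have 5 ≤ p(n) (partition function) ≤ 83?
4, 5, 6, 7, 8, 9, 10, 11, 12

Working:
Tabulating p(n) via p(n) = p(n−1) + p(n−2) − p(n−5) − p(n−7) + …: p(3)=3; p(4)=5; p(5)=7; p(6)=11; p(7)=15; p(8)=22; p(9)=30; p(10)=42; p(11)=56; p(12)=77; p(13)=101. So valid n = 4, 5, 6, 7, 8, 9, 10, 11, 12.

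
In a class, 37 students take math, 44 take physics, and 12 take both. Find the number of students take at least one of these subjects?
69

Solution: |A∪B| = |A|+|B|-|A∩B| = 37+44-12 = 69.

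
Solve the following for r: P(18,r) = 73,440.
4

Explanation: P(18,r) = 18·17·…·(18−r+1), a product of r factors. Multiplying down from 18: 18 = 18; 18·17 = 306; 18·17·16 = 4,896; 18·17·16·15 = 73,440 ✓ (4 factors). So r = 4.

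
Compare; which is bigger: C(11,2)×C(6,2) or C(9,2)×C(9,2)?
C(9,2)×C(9,2)

C(11,2)×C(6,2)=825, C(9,2)×C(9,2)=1,296.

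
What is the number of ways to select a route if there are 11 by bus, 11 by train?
22

Working:
By the addition principle: 11 + 11 = 22.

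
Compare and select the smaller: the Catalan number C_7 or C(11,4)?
C(11,4)

Working:
C_7 = C(14,7)/(7+1) = 3,432/8 = 429; C(11,4) = 330.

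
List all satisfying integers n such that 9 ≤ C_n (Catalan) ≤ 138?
4, 5, 6

Explanation: C_3=5; C_4=14; C_5=42; C_6=132; C_7=429. So valid n = 4, 5, 6.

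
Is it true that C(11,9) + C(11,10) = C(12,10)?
True
Pascal's identity: LHS = 55 + 11 = 66; RHS = C(12,10) = 66. Both sides agree, so the statement holds.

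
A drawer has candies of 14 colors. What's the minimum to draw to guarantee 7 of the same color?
85
Worst case: 6 of each = 84. One more: 85.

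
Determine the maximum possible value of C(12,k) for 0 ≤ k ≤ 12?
924

Maximum at k = 6: C(12,6) = 924.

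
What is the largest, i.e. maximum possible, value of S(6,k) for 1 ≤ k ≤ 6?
Row S(6,k) for k = 1..6 (via S(n,k) = k·S(n−1,k) + S(n−1,k−1)): 1, 31, 90, 65, 15, 1. The row is unimodal; maximum at k = 3: 90.

Answer: 90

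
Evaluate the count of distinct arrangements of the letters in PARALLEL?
3,360

Explanation: Word has 8 letters (P=1, A=2, R=1, L=3, E=1). Arrangements: 8!/Π(k!) = 3,360.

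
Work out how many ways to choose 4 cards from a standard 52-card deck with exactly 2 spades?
57,798

Reasoning: 13 spades and 39 non-spades: C(13,2) × C(39,2) = 78 × 741 = 57,798.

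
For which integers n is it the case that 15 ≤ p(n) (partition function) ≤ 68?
7, 8, 9, 10, 11

Explanation: Tabulating p(n) via p(n) = p(n−1) + p(n−2) − p(n−5) − p(n−7) + …: p(6)=11; p(7)=15; p(8)=22; p(9)=30; p(10)=42; p(11)=56; p(12)=77. So valid n = 7, 8, 9, 10, 11.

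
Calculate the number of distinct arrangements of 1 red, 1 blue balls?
2

Working:
Multinomial: 2!/(1! × 1!) = 2.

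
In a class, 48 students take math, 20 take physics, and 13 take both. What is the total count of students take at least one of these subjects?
55

|A∪B| = |A|+|B|-|A∩B| = 48+20-13 = 55.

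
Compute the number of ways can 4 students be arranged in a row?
24

Solution: Arrangements of 4 distinct objects: 4! = 24.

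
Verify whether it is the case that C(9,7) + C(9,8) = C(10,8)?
True

Working:
Pascal's identity: LHS = 36 + 9 = 45; RHS = C(10,8) = 45. Both sides agree, so the statement holds.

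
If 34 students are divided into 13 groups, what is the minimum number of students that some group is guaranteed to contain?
3

Solution: Pigeonhole: ⌈34/13⌉ = 3.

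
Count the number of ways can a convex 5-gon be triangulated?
5
Using the Catalan number formula: C_n = C(2n, n) / (n+1)
C_3 = C(6, 3) / (3+1)
     = 20 / 4
     = 5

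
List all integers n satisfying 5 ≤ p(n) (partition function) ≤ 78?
4, 5, 6, 7, 8, 9, 10, 11, 12

Tabulating p(n) via p(n) = p(n−1) + p(n−2) − p(n−5) − p(n−7) + …: p(3)=3; p(4)=5; p(5)=7; p(6)=11; p(7)=15; p(8)=22; p(9)=30; p(10)=42; p(11)=56; p(12)=77; p(13)=101. So valid n = 4, 5, 6, 7, 8, 9, 10, 11, 12.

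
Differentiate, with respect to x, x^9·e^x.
(9x^8 + x^9)e^x

Product rule: d/dx[x^9]·e^x + x^9·d/dx[e^x] = 9x^{8}e^x + x^9e^x.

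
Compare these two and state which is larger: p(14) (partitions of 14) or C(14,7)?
C(14,7)

Reasoning: Pentagonal recurrence p(n) = p(n−1) + p(n−2) − p(n−5) − p(n−7) + …: p(14) = p(13) + p(12) − p(9) − p(7) + p(2) = 101 + 77 − 30 − 15 + 2 = 135; C(14,7) = 3,432.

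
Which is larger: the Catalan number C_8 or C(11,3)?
C_8

Explanation: C_8 = C(16,8)/(8+1) = 12,870/9 = 1,430; C(11,3) = 165.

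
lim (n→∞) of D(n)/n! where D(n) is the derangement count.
1/e

Working:
D(n)/n! → 1/e ≈ 0.3679 as n → ∞.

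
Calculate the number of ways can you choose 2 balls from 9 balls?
C(9,2) = 9! / (2! × (9-2)!)
         = 9! / (2! × 7!)
         = 36

Answer: 36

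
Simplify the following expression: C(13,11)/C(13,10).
3/11

Explanation: C(n,k+1)/C(n,k) = (n−k)/(k+1). Here (13−10)/(10+1) = 3/11 = 3/11.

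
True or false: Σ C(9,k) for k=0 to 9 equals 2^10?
False

Solution: Binomial theorem: Σ C(9,k) = (1+1)^9 = 2^9 = 512; RHS 2^10 = 1,024.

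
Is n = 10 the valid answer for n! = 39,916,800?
No

10! = 10·9! = 10·362,880 = 3,628,800, which does not equal 39,916,800.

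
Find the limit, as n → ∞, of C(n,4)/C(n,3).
C(n,4)/C(n,3) = (n-3)/4 → ∞ as n → ∞.

Answer: ∞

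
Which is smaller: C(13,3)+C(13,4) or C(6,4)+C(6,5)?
First=1,001, Second=21.
Final answer: C(6,4)+C(6,5)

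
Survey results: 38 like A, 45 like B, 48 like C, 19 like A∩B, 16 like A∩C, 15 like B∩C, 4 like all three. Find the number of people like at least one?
85

Reasoning: |A∪B∪C| = 38+45+48-19-16-15+4 = 85.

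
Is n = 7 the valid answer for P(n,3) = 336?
No

Reasoning: P(7,3) = 7·6·5 = 210, which does not equal 336.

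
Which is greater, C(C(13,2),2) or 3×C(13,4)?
C(C(13,2),2)=3,003, 3×C(13,4)=2,145.
Final answer: C(C(13,2),2)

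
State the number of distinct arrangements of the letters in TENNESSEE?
Word has 9 letters (T=1, E=4, N=2, S=2). Arrangements: 9!/Π(k!) = 3,780.

Answer: 3,780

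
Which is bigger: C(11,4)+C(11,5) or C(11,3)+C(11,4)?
C(11,4)+C(11,5)

First=792, Second=495.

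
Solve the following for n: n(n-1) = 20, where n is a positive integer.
n² − n − 20 = 0, so n = (1 ± √(1 + 4·20))/2 = (1 ± √81)/2 = (1 ± 9)/2, i.e. n = 5 or n = -4. Taking the positive root, n = 5 (check: 5×4 = 20).

Answer: 5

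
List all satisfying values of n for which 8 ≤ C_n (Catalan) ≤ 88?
4, 5

Explanation: C_3=5; C_4=14; C_5=42; C_6=132. So valid n = 4, 5.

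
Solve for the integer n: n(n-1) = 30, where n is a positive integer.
6

Reasoning: n² − n − 30 = 0, so n = (1 ± √(1 + 4·30))/2 = (1 ± √121)/2 = (1 ± 11)/2, i.e. n = 6 or n = -5. Taking the positive root, n = 6 (check: 6×5 = 30).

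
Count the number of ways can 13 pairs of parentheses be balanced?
Using the Catalan number formula: C_n = C(2n, n) / (n+1)
C_13 = C(26, 13) / (13+1)
     = 10400600 / 14
     = 742,900
Final answer: 742,900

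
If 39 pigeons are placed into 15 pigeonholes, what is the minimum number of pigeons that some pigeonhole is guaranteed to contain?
3

Working:
Pigeonhole: ⌈39/15⌉ = 3.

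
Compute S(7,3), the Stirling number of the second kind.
301

Using the Stirling recurrence: S(n,k) = k·S(n-1,k) + S(n-1,k-1)
S(7,3) = 3·S(6,3) + S(6,2)
         = 3·90 + 31
         = 270 + 31
         = 301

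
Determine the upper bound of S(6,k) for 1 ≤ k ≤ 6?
90
Row S(6,k) for k = 1..6 (via S(n,k) = k·S(n−1,k) + S(n−1,k−1)): 1, 31, 90, 65, 15, 1. The row is unimodal; maximum at k = 3: 90.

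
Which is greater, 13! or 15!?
15!
13!=6,227,020,800, 15!=1,307,674,368,000. 15! > 13!.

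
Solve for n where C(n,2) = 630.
36

C(n,2) = n(n−1)/2! is increasing in n, and n(n−1) = 2!·630 = 1,260 ≈ (n−0.5)^2 gives n ≈ 36.0. Check: C(34,2) = 561, C(35,2) = 595, C(36,2) = 630 ✓. So n = 36.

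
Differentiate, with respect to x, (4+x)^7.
7(4+x)^6

Solution: Using the power rule: d/dx (4+x)^7 = 7(4+x)^{6}.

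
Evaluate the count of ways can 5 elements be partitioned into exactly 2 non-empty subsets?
15

Reasoning: This equals S(5,2), the Stirling number of the 2nd kind.
Using the Stirling recurrence: S(n,k) = k·S(n-1,k) + S(n-1,k-1)
S(5,2) = 2·S(4,2) + S(4,1)
         = 2·7 + 1
         = 14 + 1
         = 15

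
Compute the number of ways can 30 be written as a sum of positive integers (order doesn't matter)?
5,604

Solution: Pentagonal recurrence p(n) = p(n−1) + p(n−2) − p(n−5) − p(n−7) + …: p(30) = p(29) + p(28) − p(25) − p(23) + p(18) + p(15) − p(8) − p(4) = 4,565 + 3,718 − 1,958 − 1,255 + 385 + 176 − 22 − 5 = 5,604.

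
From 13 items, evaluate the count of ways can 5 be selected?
1,287

Working:
C(13,5) = 13! / (5! × (13-5)!)
         = 13! / (5! × 8!)
         = 1,287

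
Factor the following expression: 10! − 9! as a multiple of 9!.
9 × 9! = 3,265,920

10! − 9! = 10·9! − 9! = (10 − 1)·9! = 9 × 9! = 3,265,920.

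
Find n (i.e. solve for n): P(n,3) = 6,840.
20

P(n,3) = n(n−1)(n−2) is increasing in n; n(n−1)(n−2) ≈ (n−1)^3 = 6,840 gives n ≈ 20.0. Check: P(18,3) = 4,896, P(19,3) = 5,814, P(20,3) = 6,840 ✓. So n = 20.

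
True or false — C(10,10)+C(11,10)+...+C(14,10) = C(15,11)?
True

Hockey stick identity gives Σ = C(15,11) = 1,365; RHS C(15,11) = 1,365.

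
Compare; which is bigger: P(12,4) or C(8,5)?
P(12,4)

Explanation: P(12,4)=11,880, C(8,5)=56.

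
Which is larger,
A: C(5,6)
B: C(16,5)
B

Working:
A=C(5,6)=0, B=C(16,5)=4,368.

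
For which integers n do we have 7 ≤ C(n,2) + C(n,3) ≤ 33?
4, 5
C(3,2)+C(3,3)=4; C(4,2)+C(4,3)=10; C(5,2)+C(5,3)=20; C(6,2)+C(6,3)=35. So valid n = 4, 5.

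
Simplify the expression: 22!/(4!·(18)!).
This is C(22,4) = 7,315.

Answer: 7,315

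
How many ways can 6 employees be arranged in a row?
720

Explanation: Arrangements of 6 distinct objects: 6! = 720.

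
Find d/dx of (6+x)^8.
8(6+x)^7

Working:
Using the power rule: d/dx (6+x)^8 = 8(6+x)^{7}.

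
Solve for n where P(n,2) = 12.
P(n,2) = n(n−1) is increasing in n; n(n−1) ≈ (n−0.5)^2 = 12 gives n ≈ 4.0. Check: P(2,2) = 2, P(3,2) = 6, P(4,2) = 12 ✓. So n = 4.
Final answer: 4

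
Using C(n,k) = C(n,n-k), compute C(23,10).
C(23,10) = C(23,13) = 1,144,066.
Final answer: 1,144,066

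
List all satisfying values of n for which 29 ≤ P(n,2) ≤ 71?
P(5,2)=20; P(6,2)=30; P(7,2)=42; P(8,2)=56; P(9,2)=72. So valid n = 6, 7, 8.

Answer: 6, 7, 8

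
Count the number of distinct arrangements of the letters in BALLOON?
1,260

Reasoning: Word has 7 letters (B=1, A=1, L=2, O=2, N=1). Arrangements: 7!/Π(k!) = 1,260.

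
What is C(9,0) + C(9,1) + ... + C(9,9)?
Sum of binomial coefficients = 2^9 = 512.

Answer: 512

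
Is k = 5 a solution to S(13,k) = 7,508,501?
S(13,5) = 5·S(12,5) + S(12,4) = 5·1,379,400 + 611,501 = 7,508,501, which equals 7,508,501.
Final answer: Yes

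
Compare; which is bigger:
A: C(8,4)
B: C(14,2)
B

A=C(8,4)=70, B=C(14,2)=91.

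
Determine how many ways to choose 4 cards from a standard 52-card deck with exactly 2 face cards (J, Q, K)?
12 face cards and 40 non-face cards: C(12,2) × C(40,2) = 66 × 780 = 51,480.
Final answer: 51,480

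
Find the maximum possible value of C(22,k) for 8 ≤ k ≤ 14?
705,432
C(22,k) is maximised at the centre of the row: C(22,11) = 705,432.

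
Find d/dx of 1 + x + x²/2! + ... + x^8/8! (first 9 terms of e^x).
1 + x + x²/2! + ... + x^7/7!

Solution: Differentiating term by term gives the first 8 terms of e^x.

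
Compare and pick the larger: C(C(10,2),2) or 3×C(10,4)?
C(C(10,2),2)

C(C(10,2),2)=990, 3×C(10,4)=630.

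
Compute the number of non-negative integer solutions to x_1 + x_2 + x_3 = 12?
91
C(12+3-1, 3-1) = 91.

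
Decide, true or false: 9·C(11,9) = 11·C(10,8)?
True

Working:
Absorption identity k·C(n,k) = n·C(n-1,k-1). LHS = 9·55 = 495; RHS = 11·45 = 495.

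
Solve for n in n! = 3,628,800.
n! is strictly increasing. 8! = 40,320, 9! = 362,880, 10! = 3,628,800 ✓. So n = 10.
Final answer: 10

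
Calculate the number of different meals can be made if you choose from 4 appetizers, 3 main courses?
By the multiplication principle: 4 × 3 = 12.

Answer: 12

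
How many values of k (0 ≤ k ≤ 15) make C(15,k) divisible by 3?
Checking C(15,k) mod 3 for k = 0..15: divisible at k = 1, 2, 4, 5, 7, 8, 10, 11, 13, 14. That's 10 values.
Final answer: 10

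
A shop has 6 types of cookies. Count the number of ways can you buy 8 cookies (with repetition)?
1,287

Reasoning: Stars and bars: C(8+6-1, 8) = C(13, 8) = 1,287.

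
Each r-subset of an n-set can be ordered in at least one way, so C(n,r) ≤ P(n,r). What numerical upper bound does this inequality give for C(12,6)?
665,280
P(12,6) = 12·11·10·9·8·7 = 665,280, so C(12,6) ≤ 665,280. (The bound is loose by a factor of 6! = 720: C(12,6) = 665,280/720 = 924.)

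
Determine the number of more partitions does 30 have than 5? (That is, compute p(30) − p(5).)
5,597

Working:
Pentagonal recurrence p(n) = p(n−1) + p(n−2) − p(n−5) − p(n−7) + …: p(30) = p(29) + p(28) − p(25) − p(23) + p(18) + p(15) − p(8) − p(4) = 4,565 + 3,718 − 1,958 − 1,255 + 385 + 176 − 22 − 5 = 5,604.
p(5) = p(4) + p(3) − p(0) = 5 + 3 − 1 = 7.
Difference = 5,604 − 7 = 5,597.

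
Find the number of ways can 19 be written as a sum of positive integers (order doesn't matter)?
490

Pentagonal recurrence p(n) = p(n−1) + p(n−2) − p(n−5) − p(n−7) + …: p(19) = p(18) + p(17) − p(14) − p(12) + p(7) + p(4) = 385 + 297 − 135 − 77 + 15 + 5 = 490.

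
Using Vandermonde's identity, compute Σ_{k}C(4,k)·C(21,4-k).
12,650

Solution: = C(4+21,4) = C(25,4) = 12,650.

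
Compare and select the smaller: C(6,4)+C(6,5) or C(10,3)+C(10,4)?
C(6,4)+C(6,5)

First=21, Second=330.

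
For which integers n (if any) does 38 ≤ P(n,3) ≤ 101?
5

Working:
P(4,3)=24; P(5,3)=60; P(6,3)=120. So valid n = 5.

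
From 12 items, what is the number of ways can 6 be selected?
C(12,6) = 12! / (6! × (12-6)!)
         = 12! / (6! × 6!)
         = 924

Answer: 924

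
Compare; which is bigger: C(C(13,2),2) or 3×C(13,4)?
C(C(13,2),2)

C(C(13,2),2)=3,003, 3×C(13,4)=2,145.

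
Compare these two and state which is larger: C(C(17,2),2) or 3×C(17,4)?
C(C(17,2),2)

C(C(17,2),2)=9,180, 3×C(17,4)=7,140.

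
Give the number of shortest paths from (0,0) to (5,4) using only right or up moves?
126

Reasoning: Choose 5 rights from 9 moves: C(9,5) = 126.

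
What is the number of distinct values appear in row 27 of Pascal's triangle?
14

Row 27 has entries C(27,0)..C(27,27); by symmetry C(27,k)=C(27,27-k), giving 14 distinct values.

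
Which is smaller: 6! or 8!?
6!=720, 8!=40,320. 8! > 6!.
Final answer: 6!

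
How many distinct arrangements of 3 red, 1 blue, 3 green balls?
Multinomial: 7!/(3! × 1! × 3!) = 140.

Answer: 140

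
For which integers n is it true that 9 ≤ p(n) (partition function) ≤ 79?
6, 7, 8, 9, 10, 11, 12

Solution: Tabulating p(n) via p(n) = p(n−1) + p(n−2) − p(n−5) − p(n−7) + …: p(5)=7; p(6)=11; p(7)=15; p(8)=22; p(9)=30; p(10)=42; p(11)=56; p(12)=77; p(13)=101. So valid n = 6, 7, 8, 9, 10, 11, 12.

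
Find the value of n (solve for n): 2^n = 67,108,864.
67,108,864 = 1,024 × 1,024 × 64 = 2^10 × 2^10 × 2^6 = 2^26, so n = 26.

Answer: 26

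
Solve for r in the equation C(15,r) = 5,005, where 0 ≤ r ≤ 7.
C(15,r) is increasing for 0 ≤ r ≤ 7. Stepping up (C(15,r+1) = C(15,r)·(15−r)/(r+1)): C(15,1) = 15, C(15,2) = 105, C(15,3) = 455, C(15,4) = 1,365, C(15,5) = 3,003, C(15,6) = 5,005 ✓. So r = 6.
Final answer: 6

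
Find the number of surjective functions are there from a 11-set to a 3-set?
171,006
Onto functions = 3! × S(11,3)
First compute S(11,3) via recurrence:
Using the Stirling recurrence: S(n,k) = k·S(n-1,k) + S(n-1,k-1)
S(11,3) = 3·S(10,3) + S(10,2)
         = 3·9330 + 511
         = 27990 + 511
         = 28,501
Then: 6 × 28501 = 171,006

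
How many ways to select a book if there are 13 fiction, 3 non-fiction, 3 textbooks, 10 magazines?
29

Solution: By the addition principle: 13 + 3 + 3 + 10 = 29.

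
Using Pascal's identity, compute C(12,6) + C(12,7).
1,716
C(12,6) + C(12,7) = C(13,7) = 1,716.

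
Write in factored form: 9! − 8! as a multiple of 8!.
8 × 8! = 322,560

Working:
9! − 8! = 9·8! − 8! = (9 − 1)·8! = 8 × 8! = 322,560.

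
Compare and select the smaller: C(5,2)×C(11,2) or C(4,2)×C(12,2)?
C(4,2)×C(12,2)

Reasoning: C(5,2)×C(11,2)=550, C(4,2)×C(12,2)=396.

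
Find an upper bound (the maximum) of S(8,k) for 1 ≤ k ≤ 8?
1,701

Solution: Row S(8,k) for k = 1..8 (via S(n,k) = k·S(n−1,k) + S(n−1,k−1)): 1, 127, 966, 1,701, 1,050, 266, 28, 1. The row is unimodal; maximum at k = 4: 1,701.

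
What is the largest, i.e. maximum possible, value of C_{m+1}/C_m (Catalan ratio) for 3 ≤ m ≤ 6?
13/4

Working:
C_{m+1}/C_m = 2(2m+1)/(m+2), which increases with m. Maximum at m = 6: 2·13/8 = 13/4.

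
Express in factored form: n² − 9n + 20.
(n − 4)(n − 5)

Reasoning: Seek roots whose sum is 9 and product is 20: (4, 5). So n² − 9n + 20 = (n − 4)(n − 5).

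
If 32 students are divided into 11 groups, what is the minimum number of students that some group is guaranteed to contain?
Pigeonhole: ⌈32/11⌉ = 3.

Answer: 3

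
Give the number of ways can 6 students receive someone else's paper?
265
Using D(n) = (n-1)[D(n-1) + D(n-2)]:
D(6) = (6-1) × [D(5) + D(4)]
      = 5 × [44 + 9]
      = 5 × 53
      = 265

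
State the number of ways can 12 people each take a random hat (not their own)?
Using D(n) = (n-1)[D(n-1) + D(n-2)]:
D(12) = (12-1) × [D(11) + D(10)]
      = 11 × [14684570 + 1334961]
      = 11 × 16019531
      = 176,214,841
Final answer: 176,214,841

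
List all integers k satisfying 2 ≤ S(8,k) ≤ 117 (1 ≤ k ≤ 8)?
7

Working:
S(8,1)=1; S(8,2)=127; S(8,3)=966; S(8,4)=1,701; S(8,5)=1,050; S(8,6)=266; S(8,7)=28; S(8,8)=1. So valid k = 7.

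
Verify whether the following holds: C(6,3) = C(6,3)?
True

Symmetry C(n,k) = C(n,n-k): C(6,3) = 20 and C(6,3) = 20. Both sides agree, so the statement holds.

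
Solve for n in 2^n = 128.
7

2^7 = 128, so n = 7.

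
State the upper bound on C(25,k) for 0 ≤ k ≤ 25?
5,200,300

Working:
Maximum at k = 12 or k = 13: C(25,12) = 5,200,300.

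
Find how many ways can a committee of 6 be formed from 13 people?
1,716

Reasoning: C(13,6) = 13! / (6! × (13-6)!)
         = 13! / (6! × 7!)
         = 1,716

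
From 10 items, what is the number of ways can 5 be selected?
252

Explanation: C(10,5) = 10! / (5! × (10-5)!)
         = 10! / (5! × 5!)
         = 252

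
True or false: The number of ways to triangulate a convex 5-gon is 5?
True

Working:
Triangulations of a convex 5-gon are counted by the Catalan number C_3: C_3 = C(6,3)/(3+1) = 20/4 = 5.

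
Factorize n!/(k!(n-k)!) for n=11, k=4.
C(11,4) = 330

This is the binomial coefficient C(11,4) = 330.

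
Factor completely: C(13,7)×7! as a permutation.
P(13,7)

C(13,7)×7! = [13!/(7!(6)!)]×7! = 13!/(6)! = P(13,7) = 8,648,640.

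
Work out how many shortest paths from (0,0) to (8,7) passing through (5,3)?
1,960
To (5,3): C(8,5)=56. From there: C(7,3)=35. Total: 1,960.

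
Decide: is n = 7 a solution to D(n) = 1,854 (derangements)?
Yes

Working:
D(7) = (7-1)·[D(6) + D(5)] = 6·[265 + 44] = 1,854, which equals 1,854.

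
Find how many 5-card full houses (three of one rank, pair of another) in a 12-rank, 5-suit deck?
13,200

Working:
Triple rank: 12. Triple suits: C(5,3)=10. Pair rank: 11. Pair suits: C(5,2)=10. Total: 13,200.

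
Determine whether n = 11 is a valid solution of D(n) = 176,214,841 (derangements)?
No

Explanation: D(11) = (11-1)·[D(10) + D(9)] = 10·[1,334,961 + 133,496] = 14,684,570, which does not equal 176,214,841.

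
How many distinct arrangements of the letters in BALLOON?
1,260
Word has 7 letters (B=1, A=1, L=2, O=2, N=1). Arrangements: 7!/Π(k!) = 1,260.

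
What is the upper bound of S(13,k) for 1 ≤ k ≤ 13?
9,321,312

Explanation: Row S(13,k) for k = 1..13 (via S(n,k) = k·S(n−1,k) + S(n−1,k−1)): 1, 4,095, 261,625, 2,532,530, 7,508,501, 9,321,312, 5,715,424, 1,899,612, 359,502, 39,325, 2,431, 78, 1. The row is unimodal; maximum at k = 6: 9,321,312.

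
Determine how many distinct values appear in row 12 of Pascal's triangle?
7

Explanation: Row 12 has entries C(12,0)..C(12,12); by symmetry C(12,k)=C(12,12-k), giving 7 distinct values.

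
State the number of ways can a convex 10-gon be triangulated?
Using the Catalan number formula: C_n = C(2n, n) / (n+1)
C_8 = C(16, 8) / (8+1)
     = 12870 / 9
     = 1,430

Answer: 1,430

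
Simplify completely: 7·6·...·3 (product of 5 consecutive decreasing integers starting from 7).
2,520

Explanation: This is P(7,5) = 7!/(2)! = 2,520.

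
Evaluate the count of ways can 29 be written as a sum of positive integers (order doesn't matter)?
Pentagonal recurrence p(n) = p(n−1) + p(n−2) − p(n−5) − p(n−7) + …: p(29) = p(28) + p(27) − p(24) − p(22) + p(17) + p(14) − p(7) − p(3) = 3,718 + 3,010 − 1,575 − 1,002 + 297 + 135 − 15 − 3 = 4,565.

Answer: 4,565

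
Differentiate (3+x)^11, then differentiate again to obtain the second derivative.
110(3+x)^9

Reasoning: First derivative: 11(3+x)^{10}. Second derivative: 11·10·(3+x)^{9} = 110(3+x)^{9}.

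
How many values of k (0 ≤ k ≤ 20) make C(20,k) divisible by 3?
Checking C(20,k) mod 3 for k = 0..20: divisible at k = 3, 4, 5, 6, 7, 8, 12, 13, 14, 15, 16, 17. That's 12 values.

Answer: 12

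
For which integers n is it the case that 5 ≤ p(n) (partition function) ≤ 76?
4, 5, 6, 7, 8, 9, 10, 11

Reasoning: Tabulating p(n) via p(n) = p(n−1) + p(n−2) − p(n−5) − p(n−7) + …: p(3)=3; p(4)=5; p(5)=7; p(6)=11; p(7)=15; p(8)=22; p(9)=30; p(10)=42; p(11)=56; p(12)=77. So valid n = 4, 5, 6, 7, 8, 9, 10, 11.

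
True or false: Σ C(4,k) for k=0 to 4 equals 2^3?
Binomial theorem: Σ C(4,k) = (1+1)^4 = 2^4 = 16; RHS 2^3 = 8.

Answer: False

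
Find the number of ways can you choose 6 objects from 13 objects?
1,716

C(13,6) = 13! / (6! × (13-6)!)
         = 13! / (6! × 7!)
         = 1,716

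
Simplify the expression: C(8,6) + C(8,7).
36

Solution: By Pascal's identity: C(9,7) = 36.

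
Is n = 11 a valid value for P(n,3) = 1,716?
No

P(11,3) = 11·10·9 = 990, which does not equal 1,716.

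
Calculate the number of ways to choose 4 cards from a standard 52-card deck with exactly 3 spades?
11,154

Solution: 13 spades and 39 non-spades: C(13,3) × C(39,1) = 286 × 39 = 11,154.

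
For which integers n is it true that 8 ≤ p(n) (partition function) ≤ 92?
6, 7, 8, 9, 10, 11, 12

Reasoning: Tabulating p(n) via p(n) = p(n−1) + p(n−2) − p(n−5) − p(n−7) + …: p(5)=7; p(6)=11; p(7)=15; p(8)=22; p(9)=30; p(10)=42; p(11)=56; p(12)=77; p(13)=101. So valid n = 6, 7, 8, 9, 10, 11, 12.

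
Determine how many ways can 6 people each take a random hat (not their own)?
265

Explanation: Using D(n) = (n-1)[D(n-1) + D(n-2)]:
D(6) = (6-1) × [D(5) + D(4)]
      = 5 × [44 + 9]
      = 5 × 53
      = 265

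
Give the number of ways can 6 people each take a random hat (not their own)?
265

Working:
Using D(n) = (n-1)[D(n-1) + D(n-2)]:
D(6) = (6-1) × [D(5) + D(4)]
      = 5 × [44 + 9]
      = 5 × 53
      = 265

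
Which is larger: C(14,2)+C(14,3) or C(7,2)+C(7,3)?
C(14,2)+C(14,3)

Solution: First=455, Second=56.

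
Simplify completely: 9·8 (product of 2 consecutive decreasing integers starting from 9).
72

Reasoning: This is P(9,2) = 9!/(7)! = 72.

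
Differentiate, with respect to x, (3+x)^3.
3(3+x)^2
Using the power rule: d/dx (3+x)^3 = 3(3+x)^{2}.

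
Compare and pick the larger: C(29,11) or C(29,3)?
C(29,11)

Explanation: C(29,11)=34,597,290, C(29,3)=3,654.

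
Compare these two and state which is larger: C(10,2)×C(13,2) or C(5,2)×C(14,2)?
C(10,2)×C(13,2)=3,510, C(5,2)×C(14,2)=910.

Answer: C(10,2)×C(13,2)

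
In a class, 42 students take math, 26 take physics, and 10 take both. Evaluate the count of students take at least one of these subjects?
58

Working:
|A∪B| = |A|+|B|-|A∩B| = 42+26-10 = 58.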